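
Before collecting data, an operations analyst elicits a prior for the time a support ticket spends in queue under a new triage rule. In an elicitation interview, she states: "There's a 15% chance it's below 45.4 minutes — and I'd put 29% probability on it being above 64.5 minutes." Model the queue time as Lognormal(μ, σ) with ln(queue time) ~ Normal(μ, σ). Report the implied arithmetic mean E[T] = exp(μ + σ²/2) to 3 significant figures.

E[T] ≈ 58.5 minutes

If T ~ Lognormal(μ,σ) then ln T ~ Normal(μ,σ), so the p-quantile of ln T is μ + z_p·σ.
ln(45.4) = 3.816 and ln(64.5) = 4.167; z_{0.15} = -1.036, z_{0.71} = 0.5534.
σ = (4.167 − 3.816)/(0.5534 − (-1.036)) = 0.221.
μ = 3.816 − (-1.036)·0.221 = 4.044.
E[T] = exp(μ + σ²/2) = exp(4.044 + 0.0244) = 58.5 minutes.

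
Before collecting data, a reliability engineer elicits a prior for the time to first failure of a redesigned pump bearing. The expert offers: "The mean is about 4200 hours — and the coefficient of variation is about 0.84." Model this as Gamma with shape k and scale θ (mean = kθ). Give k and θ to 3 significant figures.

k ≈ 1.42, θ ≈ 2960

For Gamma(k, scale θ): mean = kθ, variance = kθ², so CV = 1/√k.
CV = 0.84, hence k = 1/CV² = 1.42.
Then θ = mean/k = 4200/1.42 = 2960.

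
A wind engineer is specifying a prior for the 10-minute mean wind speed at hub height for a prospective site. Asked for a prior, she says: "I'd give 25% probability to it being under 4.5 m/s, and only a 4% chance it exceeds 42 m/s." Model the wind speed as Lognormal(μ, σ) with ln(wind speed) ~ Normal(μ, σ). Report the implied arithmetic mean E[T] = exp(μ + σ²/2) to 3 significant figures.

E[T] ≈ 12.8 m/s

If T ~ Lognormal(μ,σ) then ln T ~ Normal(μ,σ), so the p-quantile of ln T is μ + z_p·σ.
ln(4.5) = 1.504 and ln(42) = 3.738; z_{0.25} = -0.6745, z_{0.96} = 1.751.
σ = (3.738 − 1.504)/(1.751 − (-0.6745)) = 0.921.
μ = 1.504 − (-0.6745)·0.921 = 2.125.
E[T] = exp(μ + σ²/2) = exp(2.125 + 0.4241) = 12.8 m/s.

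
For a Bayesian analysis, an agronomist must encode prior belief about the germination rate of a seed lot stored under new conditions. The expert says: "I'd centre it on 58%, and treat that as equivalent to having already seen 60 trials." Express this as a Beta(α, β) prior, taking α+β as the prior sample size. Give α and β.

Under the effective-sample-size interpretation, Beta(α, β) has prior mean α/(α+β) and prior sample size α+β.
So α+β = 60 and α/(α+β) = 0.58, giving α = 0.58·60 = 34.8 and β = 60 − 34.8 = 25.2.

α = 34.8, β = 25.2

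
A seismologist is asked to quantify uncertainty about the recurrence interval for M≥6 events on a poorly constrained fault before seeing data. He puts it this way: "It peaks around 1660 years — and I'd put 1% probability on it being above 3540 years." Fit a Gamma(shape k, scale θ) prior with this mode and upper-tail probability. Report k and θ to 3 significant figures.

Gamma(k,θ) with k>1 has mode (k−1)θ, so θ = 1660/(k−1).
Need P(X < 3540) = 0.99 with θ tied to k this way. Start at k = 2, θ = 1660: P(X<3540) ≈ 0.629.
Too low — raise k to concentrate. Iterating converges to k ≈ 9.46.
Then θ = 1660/(9.46−1) ≈ 196.

k ≈ 9.46, θ ≈ 196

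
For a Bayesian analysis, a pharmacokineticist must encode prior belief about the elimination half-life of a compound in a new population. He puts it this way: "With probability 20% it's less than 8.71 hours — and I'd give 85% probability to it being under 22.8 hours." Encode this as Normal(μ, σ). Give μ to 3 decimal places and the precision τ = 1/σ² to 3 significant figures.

μ = 15.024, τ = 0.0178

The p-quantile of Normal(μ,σ) is μ + z_p·σ, with z_{0.2} = -0.8416 and z_{0.85} = 1.036.
Eliminate σ: μ = (z₂·x₁ − z₁·x₂)/(z₂ − z₁) = (1.036·8.71 − (-0.8416)·22.8)/1.878 = 15.024.
Then σ = (x₂ − x₁)/(z₂ − z₁) = (22.8 − 8.71)/1.878 = 7.502.
Precision τ = 1/σ² = 1/7.502² = 0.0178.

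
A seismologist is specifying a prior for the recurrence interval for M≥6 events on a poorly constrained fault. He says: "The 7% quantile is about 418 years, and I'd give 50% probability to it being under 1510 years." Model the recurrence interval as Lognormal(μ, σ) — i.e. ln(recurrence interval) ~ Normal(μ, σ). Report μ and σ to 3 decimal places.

μ ≈ 7.320, σ ≈ 0.870

If T ~ Lognormal(μ,σ) then ln T ~ Normal(μ,σ), so the p-quantile of ln T is μ + z_p·σ.
ln(418) = 6.035 and ln(1510) = 7.32; z_{0.07} = -1.476, z_{0.5} = 0.
σ = (7.32 − 6.035)/(0 − (-1.476)) = 0.870.
μ = 6.035 − (-1.476)·0.870 = 7.320.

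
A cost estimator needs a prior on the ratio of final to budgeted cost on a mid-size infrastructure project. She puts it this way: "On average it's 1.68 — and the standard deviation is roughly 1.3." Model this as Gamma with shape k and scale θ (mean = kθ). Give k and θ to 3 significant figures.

For Gamma(k, scale θ): mean = kθ, variance = kθ², so CV = 1/√k.
CV = SD/mean = 1.3/1.68 = 0.7738, hence k = 1/CV² = 1.67.
Then θ = mean/k = 1.68/1.67 = 1.01.

k ≈ 1.67, θ ≈ 1.01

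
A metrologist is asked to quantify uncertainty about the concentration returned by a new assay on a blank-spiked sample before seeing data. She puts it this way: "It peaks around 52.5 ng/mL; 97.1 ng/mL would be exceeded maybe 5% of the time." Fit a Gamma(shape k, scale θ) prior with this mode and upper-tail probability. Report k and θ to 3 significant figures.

Gamma(k,θ) with k>1 has mode (k−1)θ, so θ = 52.5/(k−1).
Need P(X < 97.1) = 0.95 with θ tied to k this way. Start at k = 2, θ = 52.5: P(X<97.1) ≈ 0.552.
Too low — raise k to concentrate. Iterating converges to k ≈ 8.36.
Then θ = 52.5/(8.36−1) ≈ 7.13.

k ≈ 8.36, θ ≈ 7.13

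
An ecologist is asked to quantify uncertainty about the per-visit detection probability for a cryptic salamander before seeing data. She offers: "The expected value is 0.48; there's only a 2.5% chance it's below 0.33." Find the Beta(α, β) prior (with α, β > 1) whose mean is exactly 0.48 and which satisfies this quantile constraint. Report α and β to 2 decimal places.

With mean 0.48 fixed, write α = 0.48s, β = 0.52s where s = α+β.
Need P(θ < 0.33) = 0.025 under Beta(0.48s, 0.52s). Normal approximation: (q−m)/√(m(1−m)/s) ≈ z_{0.025} = -1.96, so s ≈ 0.48·0.52·(-1.96)²/(0.33−0.48)² = 42.6.
At s = 42.6: P(θ<0.33) ≈ 0.022. Adjusting to match 0.025 gives s ≈ 40.63.
So α = 0.48·40.63 ≈ 19.50, β = 0.52·40.63 ≈ 21.13.

α ≈ 19.50, β ≈ 21.13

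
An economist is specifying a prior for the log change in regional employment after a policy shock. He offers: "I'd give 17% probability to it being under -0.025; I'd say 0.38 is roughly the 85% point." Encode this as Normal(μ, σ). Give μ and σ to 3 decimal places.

μ = 0.169, σ = 0.203

For Normal(μ,σ), the p-quantile is μ + z_p·σ. Here z_{0.17} = -0.9542, z_{0.85} = 1.036.
So -0.025 = μ − 0.9542σ and 0.38 = μ + 1.036σ.
Subtracting: σ = (0.38 − -0.025)/(1.036 − (-0.9542)) = 0.203.
Then μ = -0.025 − (-0.9542)·0.203 = 0.169.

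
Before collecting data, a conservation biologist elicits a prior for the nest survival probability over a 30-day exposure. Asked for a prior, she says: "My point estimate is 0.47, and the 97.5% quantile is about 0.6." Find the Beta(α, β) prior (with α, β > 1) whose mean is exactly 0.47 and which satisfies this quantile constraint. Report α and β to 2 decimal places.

With mean 0.47 fixed, write α = 0.47s, β = 0.53s where s = α+β.
Need P(θ < 0.6) = 0.975 under Beta(0.47s, 0.53s). Normal approximation: (q−m)/√(m(1−m)/s) ≈ z_{0.975} = 1.96, so s ≈ 0.47·0.53·(1.96)²/(0.6−0.47)² = 56.6.
At s = 56.6: P(θ<0.6) ≈ 0.976. Adjusting to match 0.975 gives s ≈ 56.07.
So α = 0.47·56.07 ≈ 26.35, β = 0.53·56.07 ≈ 29.71.

α ≈ 26.35, β ≈ 29.71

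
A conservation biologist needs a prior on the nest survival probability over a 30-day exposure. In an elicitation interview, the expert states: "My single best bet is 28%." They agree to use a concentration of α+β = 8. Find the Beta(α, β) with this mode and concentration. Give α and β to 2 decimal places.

For α,β > 1 the Beta mode is (α−1)/(α+β−2). With α+β = 8, the mode is (α−1)/6.
Set (α−1)/6 = 0.28 → α = 1 + 0.28·6 = 2.68.
β = 8 − α = 5.32.

α = 2.68, β = 5.32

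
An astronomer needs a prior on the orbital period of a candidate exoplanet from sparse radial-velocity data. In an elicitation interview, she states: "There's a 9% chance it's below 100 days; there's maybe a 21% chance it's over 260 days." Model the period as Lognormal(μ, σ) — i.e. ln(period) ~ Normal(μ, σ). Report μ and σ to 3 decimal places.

μ ≈ 5.202, σ ≈ 0.445

If T ~ Lognormal(μ,σ) then ln T ~ Normal(μ,σ), so the p-quantile of ln T is μ + z_p·σ.
ln(100) = 4.605 and ln(260) = 5.561; z_{0.09} = -1.341, z_{0.79} = 0.8064.
σ = (5.561 − 4.605)/(0.8064 − (-1.341)) = 0.445.
μ = 4.605 − (-1.341)·0.445 = 5.202.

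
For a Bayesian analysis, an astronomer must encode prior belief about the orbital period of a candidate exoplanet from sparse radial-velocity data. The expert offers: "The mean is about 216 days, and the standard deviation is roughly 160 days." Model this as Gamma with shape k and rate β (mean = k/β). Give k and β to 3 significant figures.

For Gamma(k, rate β): mean = k/β, variance = k/β², so CV = 1/√k.
CV = SD/mean = 160/216 = 0.7407, hence k = 1/CV² = 1.82.
Then β = k/mean = 1.82/216 = 0.00844.

k ≈ 1.82, β ≈ 0.00844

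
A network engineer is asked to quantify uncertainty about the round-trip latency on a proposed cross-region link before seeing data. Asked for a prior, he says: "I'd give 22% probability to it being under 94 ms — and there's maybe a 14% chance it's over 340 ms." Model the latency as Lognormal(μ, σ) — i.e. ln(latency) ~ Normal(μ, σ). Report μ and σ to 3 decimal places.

μ ≈ 5.079, σ ≈ 0.694

If T ~ Lognormal(μ,σ) then ln T ~ Normal(μ,σ), so the p-quantile of ln T is μ + z_p·σ.
ln(94) = 4.543 and ln(340) = 5.829; z_{0.22} = -0.7722, z_{0.86} = 1.08.
σ = (5.829 − 4.543)/(1.08 − (-0.7722)) = 0.694.
μ = 4.543 − (-0.7722)·0.694 = 5.079.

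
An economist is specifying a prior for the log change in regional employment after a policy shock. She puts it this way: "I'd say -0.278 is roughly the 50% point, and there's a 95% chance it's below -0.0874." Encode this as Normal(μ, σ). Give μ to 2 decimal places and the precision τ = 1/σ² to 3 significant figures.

For Normal(μ,σ), the p-quantile is μ + z_p·σ. Here z_{0.5} = 0, z_{0.95} = 1.645.
So -0.278 = μ + 0σ and -0.0874 = μ + 1.645σ.
Subtracting: σ = (-0.0874 − -0.278)/(1.645 − (0)) = 0.12.
Then μ = -0.278 − (0)·0.12 = -0.28.
Precision τ = 1/σ² = 1/0.1159² = 74.5.

μ = -0.28, τ = 74.5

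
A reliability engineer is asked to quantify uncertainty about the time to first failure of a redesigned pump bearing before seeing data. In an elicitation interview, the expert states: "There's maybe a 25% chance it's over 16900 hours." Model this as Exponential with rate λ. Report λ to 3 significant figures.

P(T > 16900.0) = e^(−λ·16900.0) = 0.25, so λ = −ln(0.25)/16900.0 = 8.2e-05.

λ ≈ 8.2e-05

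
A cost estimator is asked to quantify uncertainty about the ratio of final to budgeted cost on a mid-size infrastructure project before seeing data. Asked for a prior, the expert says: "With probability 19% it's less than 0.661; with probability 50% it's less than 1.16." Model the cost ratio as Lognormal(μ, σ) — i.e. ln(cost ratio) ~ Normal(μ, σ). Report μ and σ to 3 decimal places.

μ ≈ 0.148, σ ≈ 0.641

If T ~ Lognormal(μ,σ) then ln T ~ Normal(μ,σ), so the p-quantile of ln T is μ + z_p·σ.
ln(0.661) = -0.414 and ln(1.16) = 0.1484; z_{0.19} = -0.8779, z_{0.5} = 0.
σ = (0.1484 − -0.414)/(0 − (-0.8779)) = 0.641.
μ = -0.414 − (-0.8779)·0.641 = 0.148.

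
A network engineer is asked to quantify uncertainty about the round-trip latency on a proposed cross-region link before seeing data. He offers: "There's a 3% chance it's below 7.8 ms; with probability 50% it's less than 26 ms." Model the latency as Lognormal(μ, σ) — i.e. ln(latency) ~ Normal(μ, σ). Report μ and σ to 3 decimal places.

If T ~ Lognormal(μ,σ) then ln T ~ Normal(μ,σ), so the p-quantile of ln T is μ + z_p·σ.
ln(7.8) = 2.054 and ln(26) = 3.258; z_{0.03} = -1.881, z_{0.5} = 0.
σ = (3.258 − 2.054)/(0 − (-1.881)) = 0.640.
μ = 2.054 − (-1.881)·0.640 = 3.258.

μ ≈ 3.258, σ ≈ 0.640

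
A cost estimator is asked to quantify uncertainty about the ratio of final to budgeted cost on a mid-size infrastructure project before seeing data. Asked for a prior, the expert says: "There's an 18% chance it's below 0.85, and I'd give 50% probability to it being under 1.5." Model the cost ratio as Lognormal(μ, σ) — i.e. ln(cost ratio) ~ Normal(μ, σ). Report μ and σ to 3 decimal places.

If T ~ Lognormal(μ,σ) then ln T ~ Normal(μ,σ), so the p-quantile of ln T is μ + z_p·σ.
ln(0.85) = -0.1625 and ln(1.5) = 0.4055; z_{0.18} = -0.9154, z_{0.5} = 0.
σ = (0.4055 − -0.1625)/(0 − (-0.9154)) = 0.621.
μ = -0.1625 − (-0.9154)·0.621 = 0.405.

μ ≈ 0.405, σ ≈ 0.621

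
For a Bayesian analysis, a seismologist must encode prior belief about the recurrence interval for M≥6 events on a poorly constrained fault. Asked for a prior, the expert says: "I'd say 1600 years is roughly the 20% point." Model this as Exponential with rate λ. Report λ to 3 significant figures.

P(T < 1600.0) = 1 − e^(−λ·1600.0) = 0.2, so λ = −ln(1−0.2)/1600.0 = −ln(0.8)/1600.0 = 0.000139.

λ ≈ 0.000139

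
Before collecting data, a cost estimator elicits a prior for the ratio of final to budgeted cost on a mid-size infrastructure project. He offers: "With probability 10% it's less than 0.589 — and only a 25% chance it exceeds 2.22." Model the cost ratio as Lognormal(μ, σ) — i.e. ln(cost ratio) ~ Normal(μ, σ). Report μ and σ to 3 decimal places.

μ ≈ 0.340, σ ≈ 0.678

If T ~ Lognormal(μ,σ) then ln T ~ Normal(μ,σ), so the p-quantile of ln T is μ + z_p·σ.
ln(0.589) = -0.5293 and ln(2.22) = 0.7975; z_{0.1} = -1.282, z_{0.75} = 0.6745.
σ = (0.7975 − -0.5293)/(0.6745 − (-1.282)) = 0.678.
μ = -0.5293 − (-1.282)·0.678 = 0.340.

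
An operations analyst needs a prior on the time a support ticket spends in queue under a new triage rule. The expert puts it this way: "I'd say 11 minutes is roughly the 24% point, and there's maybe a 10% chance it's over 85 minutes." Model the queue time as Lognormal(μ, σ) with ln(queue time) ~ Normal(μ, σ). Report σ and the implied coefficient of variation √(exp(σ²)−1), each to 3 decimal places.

σ ≈ 1.029, CV ≈ 1.371

If T ~ Lognormal(μ,σ) then ln T ~ Normal(μ,σ), so the p-quantile of ln T is μ + z_p·σ.
ln(11) = 2.398 and ln(85) = 4.443; z_{0.24} = -0.7063, z_{0.9} = 1.282.
σ = (4.443 − 2.398)/(1.282 − (-0.7063)) = 1.029.
μ = 2.398 − (-0.7063)·1.029 = 3.124.
CV = √(exp(σ²)−1) = √(exp(1.0581)−1) = 1.371.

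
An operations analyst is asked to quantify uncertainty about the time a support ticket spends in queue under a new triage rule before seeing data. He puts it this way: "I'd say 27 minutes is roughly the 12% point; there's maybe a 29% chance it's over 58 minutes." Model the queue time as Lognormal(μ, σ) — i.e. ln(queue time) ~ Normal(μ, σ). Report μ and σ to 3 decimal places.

μ ≈ 3.816, σ ≈ 0.442

If T ~ Lognormal(μ,σ) then ln T ~ Normal(μ,σ), so the p-quantile of ln T is μ + z_p·σ.
ln(27) = 3.296 and ln(58) = 4.06; z_{0.12} = -1.175, z_{0.71} = 0.5534.
σ = (4.06 − 3.296)/(0.5534 − (-1.175)) = 0.442.
μ = 3.296 − (-1.175)·0.442 = 3.816.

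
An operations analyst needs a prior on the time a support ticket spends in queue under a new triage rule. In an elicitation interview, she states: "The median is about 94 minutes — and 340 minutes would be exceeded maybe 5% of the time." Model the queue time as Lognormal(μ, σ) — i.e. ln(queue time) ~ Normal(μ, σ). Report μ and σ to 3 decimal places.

μ ≈ 4.543, σ ≈ 0.782

If T ~ Lognormal(μ,σ) then ln T ~ Normal(μ,σ), so the p-quantile of ln T is μ + z_p·σ.
ln(94) = 4.543 and ln(340) = 5.829; z_{0.5} = 0, z_{0.95} = 1.645.
σ = (5.829 − 4.543)/(1.645 − (0)) = 0.782.
μ = 4.543 − (0)·0.782 = 4.543.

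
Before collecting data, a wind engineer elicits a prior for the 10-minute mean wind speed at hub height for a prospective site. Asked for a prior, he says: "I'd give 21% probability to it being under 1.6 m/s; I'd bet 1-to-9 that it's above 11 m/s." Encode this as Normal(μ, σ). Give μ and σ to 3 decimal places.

For Normal(μ,σ), the p-quantile is μ + z_p·σ. Here z_{0.21} = -0.8064, z_{0.9} = 1.282.
So 1.6 = μ − 0.8064σ and 11 = μ + 1.282σ.
Subtracting: σ = (11 − 1.6)/(1.282 − (-0.8064)) = 4.502.
Then μ = 1.6 − (-0.8064)·4.502 = 5.230.

μ = 5.230, σ = 4.502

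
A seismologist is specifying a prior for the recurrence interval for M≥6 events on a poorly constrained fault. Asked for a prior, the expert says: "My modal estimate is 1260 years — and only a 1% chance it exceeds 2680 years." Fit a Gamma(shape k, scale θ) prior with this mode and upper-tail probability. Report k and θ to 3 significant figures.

k ≈ 9.52, θ ≈ 148

Gamma(k,θ) with k>1 has mode (k−1)θ, so θ = 1260/(k−1).
Need P(X < 2680) = 0.99 with θ tied to k this way. Start at k = 2, θ = 1260: P(X<2680) ≈ 0.627.
Too low — raise k to concentrate. Iterating converges to k ≈ 9.52.
Then θ = 1260/(9.52−1) ≈ 148.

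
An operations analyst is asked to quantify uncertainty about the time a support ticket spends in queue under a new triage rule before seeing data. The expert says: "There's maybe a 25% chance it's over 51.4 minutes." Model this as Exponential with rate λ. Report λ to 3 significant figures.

λ ≈ 0.027

P(T > 51.4) = e^(−λ·51.4) = 0.25, so λ = −ln(0.25)/51.4 = 0.027.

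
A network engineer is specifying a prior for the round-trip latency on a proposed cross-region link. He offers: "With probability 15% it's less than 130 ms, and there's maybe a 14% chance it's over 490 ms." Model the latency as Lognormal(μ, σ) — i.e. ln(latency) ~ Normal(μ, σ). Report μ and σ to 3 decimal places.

μ ≈ 5.517, σ ≈ 0.627

If T ~ Lognormal(μ,σ) then ln T ~ Normal(μ,σ), so the p-quantile of ln T is μ + z_p·σ.
ln(130) = 4.868 and ln(490) = 6.194; z_{0.15} = -1.036, z_{0.86} = 1.08.
σ = (6.194 − 4.868)/(1.08 − (-1.036)) = 0.627.
μ = 4.868 − (-1.036)·0.627 = 5.517.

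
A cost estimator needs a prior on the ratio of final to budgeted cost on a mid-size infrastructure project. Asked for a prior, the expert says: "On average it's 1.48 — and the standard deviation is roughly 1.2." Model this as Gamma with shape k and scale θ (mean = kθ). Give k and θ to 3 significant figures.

k ≈ 1.52, θ ≈ 0.973

For Gamma(k, scale θ): mean = kθ, variance = kθ², so CV = 1/√k.
CV = SD/mean = 1.2/1.48 = 0.8108, hence k = 1/CV² = 1.52.
Then θ = mean/k = 1.48/1.52 = 0.973.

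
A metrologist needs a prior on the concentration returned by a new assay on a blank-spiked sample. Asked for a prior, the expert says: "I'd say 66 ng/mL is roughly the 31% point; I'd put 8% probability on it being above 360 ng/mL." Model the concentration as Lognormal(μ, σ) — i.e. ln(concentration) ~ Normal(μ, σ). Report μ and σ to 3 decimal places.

μ ≈ 4.632, σ ≈ 0.892

If T ~ Lognormal(μ,σ) then ln T ~ Normal(μ,σ), so the p-quantile of ln T is μ + z_p·σ.
ln(66) = 4.19 and ln(360) = 5.886; z_{0.31} = -0.4959, z_{0.92} = 1.405.
σ = (5.886 − 4.19)/(1.405 − (-0.4959)) = 0.892.
μ = 4.19 − (-0.4959)·0.892 = 4.632.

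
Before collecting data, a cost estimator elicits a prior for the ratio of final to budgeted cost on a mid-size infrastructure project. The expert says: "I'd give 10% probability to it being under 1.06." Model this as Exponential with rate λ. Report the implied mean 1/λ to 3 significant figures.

mean ≈ 10.1

P(T < 1.06) = 1 − e^(−λ·1.06) = 0.1, so λ = −ln(1−0.1)/1.06 = −ln(0.9)/1.06 = 0.0994.
Mean = 1/λ = 10.1.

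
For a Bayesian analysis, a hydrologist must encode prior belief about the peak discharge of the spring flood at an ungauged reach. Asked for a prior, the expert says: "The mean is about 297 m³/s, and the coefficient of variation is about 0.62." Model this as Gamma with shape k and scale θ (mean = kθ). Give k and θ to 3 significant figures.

For Gamma(k, scale θ): mean = kθ, variance = kθ², so CV = 1/√k.
CV = 0.62, hence k = 1/CV² = 2.6.
Then θ = mean/k = 297/2.6 = 114.

k ≈ 2.6, θ ≈ 114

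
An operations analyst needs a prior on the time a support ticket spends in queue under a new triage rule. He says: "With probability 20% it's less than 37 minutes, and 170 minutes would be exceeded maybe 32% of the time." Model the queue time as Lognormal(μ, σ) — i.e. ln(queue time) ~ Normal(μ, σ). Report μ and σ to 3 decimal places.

μ ≈ 4.591, σ ≈ 1.165

If T ~ Lognormal(μ,σ) then ln T ~ Normal(μ,σ), so the p-quantile of ln T is μ + z_p·σ.
ln(37) = 3.611 and ln(170) = 5.136; z_{0.2} = -0.8416, z_{0.68} = 0.4677.
σ = (5.136 − 3.611)/(0.4677 − (-0.8416)) = 1.165.
μ = 3.611 − (-0.8416)·1.165 = 4.591.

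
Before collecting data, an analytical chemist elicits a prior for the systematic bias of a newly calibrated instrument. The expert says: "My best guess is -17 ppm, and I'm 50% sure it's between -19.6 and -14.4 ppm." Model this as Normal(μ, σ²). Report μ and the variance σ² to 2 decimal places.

A symmetric 50% interval runs μ ± z·σ with z = 0.6745.
Half-width = 2.6, so σ = 2.6/0.6745 = 3.855 and σ² = 14.86.
μ is the stated best guess, -17.00.

μ = -17.00, σ² = 14.86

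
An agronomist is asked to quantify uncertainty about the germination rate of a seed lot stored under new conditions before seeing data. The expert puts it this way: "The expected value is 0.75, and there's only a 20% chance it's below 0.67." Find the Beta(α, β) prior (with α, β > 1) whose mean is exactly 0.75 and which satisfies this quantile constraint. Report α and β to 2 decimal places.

α ≈ 14.43, β ≈ 4.81

With mean 0.75 fixed, write α = 0.75s, β = 0.25s where s = α+β.
Need P(θ < 0.67) = 0.2 under Beta(0.75s, 0.25s). Normal approximation: (q−m)/√(m(1−m)/s) ≈ z_{0.2} = -0.842, so s ≈ 0.75·0.25·(-0.842)²/(0.67−0.75)² = 20.8.
At s = 20.8: P(θ<0.67) ≈ 0.193. Adjusting to match 0.2 gives s ≈ 19.24.
So α = 0.75·19.24 ≈ 14.43, β = 0.25·19.24 ≈ 4.81.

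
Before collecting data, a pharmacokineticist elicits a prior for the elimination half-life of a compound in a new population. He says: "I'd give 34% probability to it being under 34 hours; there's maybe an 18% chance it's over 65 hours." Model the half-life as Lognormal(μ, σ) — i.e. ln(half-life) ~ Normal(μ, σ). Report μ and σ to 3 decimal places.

μ ≈ 3.728, σ ≈ 0.488

If T ~ Lognormal(μ,σ) then ln T ~ Normal(μ,σ), so the p-quantile of ln T is μ + z_p·σ.
ln(34) = 3.526 and ln(65) = 4.174; z_{0.34} = -0.4125, z_{0.82} = 0.9154.
σ = (4.174 − 3.526)/(0.9154 − (-0.4125)) = 0.488.
μ = 3.526 − (-0.4125)·0.488 = 3.728.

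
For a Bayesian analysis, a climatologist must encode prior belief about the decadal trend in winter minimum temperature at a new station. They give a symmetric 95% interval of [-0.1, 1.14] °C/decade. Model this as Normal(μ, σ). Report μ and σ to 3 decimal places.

μ = 0.520, σ = 0.316

A symmetric 95% interval runs μ ± z·σ with z = 1.96.
Half-width = 0.62, so σ = 0.62/1.96 = 0.316.
μ is the interval midpoint, 0.520.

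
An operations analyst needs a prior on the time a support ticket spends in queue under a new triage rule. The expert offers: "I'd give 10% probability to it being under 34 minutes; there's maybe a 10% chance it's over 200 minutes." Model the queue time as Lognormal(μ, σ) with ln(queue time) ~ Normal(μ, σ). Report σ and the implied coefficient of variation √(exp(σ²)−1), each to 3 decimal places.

σ ≈ 0.691, CV ≈ 0.783

If T ~ Lognormal(μ,σ) then ln T ~ Normal(μ,σ), so the p-quantile of ln T is μ + z_p·σ.
ln(34) = 3.526 and ln(200) = 5.298; z_{0.1} = -1.282, z_{0.9} = 1.282.
σ = (5.298 − 3.526)/(1.282 − (-1.282)) = 0.691.
μ = 3.526 − (-1.282)·0.691 = 4.412.
CV = √(exp(σ²)−1) = √(exp(0.4779)−1) = 0.783.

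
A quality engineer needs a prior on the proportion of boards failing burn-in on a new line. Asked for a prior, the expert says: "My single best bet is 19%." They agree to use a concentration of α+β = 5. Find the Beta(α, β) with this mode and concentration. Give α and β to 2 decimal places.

α = 1.57, β = 3.43

For α,β > 1 the Beta mode is (α−1)/(α+β−2). With α+β = 5, the mode is (α−1)/3.
Set (α−1)/3 = 0.19 → α = 1 + 0.19·3 = 1.57.
β = 5 − α = 3.43.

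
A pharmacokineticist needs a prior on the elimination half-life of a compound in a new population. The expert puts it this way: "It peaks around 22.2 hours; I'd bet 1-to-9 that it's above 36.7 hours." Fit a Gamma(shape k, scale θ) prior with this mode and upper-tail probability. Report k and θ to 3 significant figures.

Gamma(k,θ) with k>1 has mode (k−1)θ, so θ = 22.2/(k−1).
Need P(X < 36.7) = 0.9 with θ tied to k this way. Start at k = 2, θ = 22.2: P(X<36.7) ≈ 0.492.
Too low — raise k to concentrate. Iterating converges to k ≈ 8.47.
Then θ = 22.2/(8.47−1) ≈ 2.97.

k ≈ 8.47, θ ≈ 2.97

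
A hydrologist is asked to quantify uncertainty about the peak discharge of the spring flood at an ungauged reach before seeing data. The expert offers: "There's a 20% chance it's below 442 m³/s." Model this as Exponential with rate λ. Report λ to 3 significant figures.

P(T < 442.0) = 1 − e^(−λ·442.0) = 0.2, so λ = −ln(1−0.2)/442.0 = −ln(0.8)/442.0 = 0.000505.

λ ≈ 0.000505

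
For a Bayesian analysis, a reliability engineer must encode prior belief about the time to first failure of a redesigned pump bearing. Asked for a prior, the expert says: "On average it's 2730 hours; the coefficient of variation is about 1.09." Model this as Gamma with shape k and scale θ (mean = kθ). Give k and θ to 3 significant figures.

For Gamma(k, scale θ): mean = kθ, variance = kθ², so CV = 1/√k.
CV = 1.09, hence k = 1/CV² = 0.842.
Then θ = mean/k = 2730/0.842 = 3240.

k ≈ 0.842, θ ≈ 3240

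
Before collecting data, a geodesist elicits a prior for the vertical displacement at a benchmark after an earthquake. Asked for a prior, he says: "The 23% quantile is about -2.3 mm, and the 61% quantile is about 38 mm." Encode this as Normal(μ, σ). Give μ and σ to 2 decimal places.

μ = 26.94, σ = 39.58

The p-quantile of Normal(μ,σ) is μ + z_p·σ, with z_{0.23} = -0.7388 and z_{0.61} = 0.2793.
Eliminate σ: μ = (z₂·x₁ − z₁·x₂)/(z₂ − z₁) = (0.2793·-2.3 − (-0.7388)·38)/1.018 = 26.94.
Then σ = (x₂ − x₁)/(z₂ − z₁) = (38 − -2.3)/1.018 = 39.58.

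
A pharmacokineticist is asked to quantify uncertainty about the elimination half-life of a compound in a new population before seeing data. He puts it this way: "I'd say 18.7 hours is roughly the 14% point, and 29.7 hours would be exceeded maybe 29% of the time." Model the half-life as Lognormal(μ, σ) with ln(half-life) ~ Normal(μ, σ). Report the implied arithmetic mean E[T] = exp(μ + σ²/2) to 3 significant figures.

E[T] ≈ 26.4 hours

If T ~ Lognormal(μ,σ) then ln T ~ Normal(μ,σ), so the p-quantile of ln T is μ + z_p·σ.
ln(18.7) = 2.929 and ln(29.7) = 3.391; z_{0.14} = -1.08, z_{0.71} = 0.5534.
σ = (3.391 − 2.929)/(0.5534 − (-1.08)) = 0.283.
μ = 2.929 − (-1.08)·0.283 = 3.234.
E[T] = exp(μ + σ²/2) = exp(3.234 + 0.0401) = 26.4 hours.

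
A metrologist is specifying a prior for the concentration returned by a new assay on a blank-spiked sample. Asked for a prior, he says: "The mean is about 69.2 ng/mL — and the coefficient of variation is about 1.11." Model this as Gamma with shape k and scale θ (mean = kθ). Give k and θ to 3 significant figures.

For Gamma(k, scale θ): mean = kθ, variance = kθ², so CV = 1/√k.
CV = 1.11, hence k = 1/CV² = 0.812.
Then θ = mean/k = 69.2/0.812 = 85.3.

k ≈ 0.812, θ ≈ 85.3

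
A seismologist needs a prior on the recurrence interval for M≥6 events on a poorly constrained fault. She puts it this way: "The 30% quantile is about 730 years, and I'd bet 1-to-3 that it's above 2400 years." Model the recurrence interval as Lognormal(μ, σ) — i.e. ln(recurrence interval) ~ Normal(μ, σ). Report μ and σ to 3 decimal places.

If T ~ Lognormal(μ,σ) then ln T ~ Normal(μ,σ), so the p-quantile of ln T is μ + z_p·σ.
ln(730) = 6.593 and ln(2400) = 7.783; z_{0.3} = -0.5244, z_{0.75} = 0.6745.
σ = (7.783 − 6.593)/(0.6745 − (-0.5244)) = 0.993.
μ = 6.593 − (-0.5244)·0.993 = 7.114.

μ ≈ 7.114, σ ≈ 0.993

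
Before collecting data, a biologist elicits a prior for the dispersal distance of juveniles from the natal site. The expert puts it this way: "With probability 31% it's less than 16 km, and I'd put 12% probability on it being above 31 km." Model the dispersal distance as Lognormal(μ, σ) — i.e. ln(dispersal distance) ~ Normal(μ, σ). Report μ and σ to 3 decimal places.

If T ~ Lognormal(μ,σ) then ln T ~ Normal(μ,σ), so the p-quantile of ln T is μ + z_p·σ.
ln(16) = 2.773 and ln(31) = 3.434; z_{0.31} = -0.4959, z_{0.88} = 1.175.
σ = (3.434 − 2.773)/(1.175 − (-0.4959)) = 0.396.
μ = 2.773 − (-0.4959)·0.396 = 2.969.

μ ≈ 2.969, σ ≈ 0.396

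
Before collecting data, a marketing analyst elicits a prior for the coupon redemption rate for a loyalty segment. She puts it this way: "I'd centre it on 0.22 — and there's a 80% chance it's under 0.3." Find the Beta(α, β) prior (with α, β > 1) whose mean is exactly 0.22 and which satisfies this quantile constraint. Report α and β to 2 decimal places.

With mean 0.22 fixed, write α = 0.22s, β = 0.78s where s = α+β.
Need P(θ < 0.3) = 0.8 under Beta(0.22s, 0.78s). Normal approximation: (q−m)/√(m(1−m)/s) ≈ z_{0.8} = 0.842, so s ≈ 0.22·0.78·(0.842)²/(0.3−0.22)² = 19.0.
At s = 19.0: P(θ<0.3) ≈ 0.809. Adjusting to match 0.8 gives s ≈ 17.15.
So α = 0.22·17.15 ≈ 3.77, β = 0.78·17.15 ≈ 13.37.

α ≈ 3.77, β ≈ 13.37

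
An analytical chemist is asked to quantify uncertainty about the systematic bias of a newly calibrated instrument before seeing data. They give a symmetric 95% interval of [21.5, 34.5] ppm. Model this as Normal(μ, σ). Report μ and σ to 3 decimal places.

A symmetric 95% interval runs μ ± z·σ with z = 1.96.
Half-width = 6.5, so σ = 6.5/1.96 = 3.316.
μ is the interval midpoint, 28.000.

μ = 28.000, σ = 3.316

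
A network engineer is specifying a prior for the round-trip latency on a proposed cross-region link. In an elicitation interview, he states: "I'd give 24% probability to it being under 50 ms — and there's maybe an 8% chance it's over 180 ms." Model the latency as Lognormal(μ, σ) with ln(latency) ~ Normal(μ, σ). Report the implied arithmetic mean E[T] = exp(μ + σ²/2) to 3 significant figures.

E[T] ≈ 92.3 ms

If T ~ Lognormal(μ,σ) then ln T ~ Normal(μ,σ), so the p-quantile of ln T is μ + z_p·σ.
ln(50) = 3.912 and ln(180) = 5.193; z_{0.24} = -0.7063, z_{0.92} = 1.405.
σ = (5.193 − 3.912)/(1.405 − (-0.7063)) = 0.607.
μ = 3.912 − (-0.7063)·0.607 = 4.341.
E[T] = exp(μ + σ²/2) = exp(4.341 + 0.1840) = 92.3 ms.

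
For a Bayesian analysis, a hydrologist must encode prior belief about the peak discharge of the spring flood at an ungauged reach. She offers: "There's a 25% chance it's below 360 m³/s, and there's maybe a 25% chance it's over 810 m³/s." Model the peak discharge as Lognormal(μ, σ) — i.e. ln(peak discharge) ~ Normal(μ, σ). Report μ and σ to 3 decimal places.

μ ≈ 6.292, σ ≈ 0.601

If T ~ Lognormal(μ,σ) then ln T ~ Normal(μ,σ), so the p-quantile of ln T is μ + z_p·σ.
ln(360) = 5.886 and ln(810) = 6.697; z_{0.25} = -0.6745, z_{0.75} = 0.6745.
σ = (6.697 − 5.886)/(0.6745 − (-0.6745)) = 0.601.
μ = 5.886 − (-0.6745)·0.601 = 6.292.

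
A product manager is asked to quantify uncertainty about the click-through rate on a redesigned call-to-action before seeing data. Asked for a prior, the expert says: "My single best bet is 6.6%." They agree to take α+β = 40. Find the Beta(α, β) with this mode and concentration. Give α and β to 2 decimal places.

For α,β > 1 the Beta mode is (α−1)/(α+β−2). With α+β = 40, the mode is (α−1)/38.
Set (α−1)/38 = 0.066 → α = 1 + 0.066·38 = 3.51.
β = 40 − α = 36.49.

α = 3.51, β = 36.49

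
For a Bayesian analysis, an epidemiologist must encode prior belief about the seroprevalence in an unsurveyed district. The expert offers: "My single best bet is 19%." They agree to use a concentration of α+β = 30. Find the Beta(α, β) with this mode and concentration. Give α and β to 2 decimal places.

α = 6.32, β = 23.68

For α,β > 1 the Beta mode is (α−1)/(α+β−2). With α+β = 30, the mode is (α−1)/28.
Set (α−1)/28 = 0.19 → α = 1 + 0.19·28 = 6.32.
β = 30 − α = 23.68.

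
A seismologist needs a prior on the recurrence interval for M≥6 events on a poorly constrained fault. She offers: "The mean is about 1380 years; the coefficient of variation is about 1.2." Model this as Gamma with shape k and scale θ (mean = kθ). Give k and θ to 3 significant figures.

k ≈ 0.694, θ ≈ 1990

For Gamma(k, scale θ): mean = kθ, variance = kθ², so CV = 1/√k.
CV = 1.2, hence k = 1/CV² = 0.694.
Then θ = mean/k = 1380/0.694 = 1990.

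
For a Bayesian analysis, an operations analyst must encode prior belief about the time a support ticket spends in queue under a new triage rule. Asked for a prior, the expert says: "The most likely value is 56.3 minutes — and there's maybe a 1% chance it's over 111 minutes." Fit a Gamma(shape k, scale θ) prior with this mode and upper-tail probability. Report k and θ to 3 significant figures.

Gamma(k,θ) with k>1 has mode (k−1)θ, so θ = 56.3/(k−1).
Need P(X < 111) = 0.99 with θ tied to k this way. Start at k = 2, θ = 56.3: P(X<111) ≈ 0.586.
Too low — raise k to concentrate. Iterating converges to k ≈ 11.7.
Then θ = 56.3/(11.7−1) ≈ 5.27.

k ≈ 11.7, θ ≈ 5.27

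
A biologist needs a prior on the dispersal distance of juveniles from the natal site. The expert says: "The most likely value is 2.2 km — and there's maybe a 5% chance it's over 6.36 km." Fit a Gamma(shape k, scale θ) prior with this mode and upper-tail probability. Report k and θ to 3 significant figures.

k ≈ 3.36, θ ≈ 0.93

Gamma(k,θ) with k>1 has mode (k−1)θ, so θ = 2.2/(k−1).
Need P(X < 6.36) = 0.95 with θ tied to k this way. Start at k = 2, θ = 2.2: P(X<6.36) ≈ 0.784.
Too low — raise k to concentrate. Iterating converges to k ≈ 3.36.
Then θ = 2.2/(3.36−1) ≈ 0.93.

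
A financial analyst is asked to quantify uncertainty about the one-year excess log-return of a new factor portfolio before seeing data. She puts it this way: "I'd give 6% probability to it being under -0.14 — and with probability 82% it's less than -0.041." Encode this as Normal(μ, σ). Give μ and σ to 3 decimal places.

μ = -0.078, σ = 0.040

The p-quantile of Normal(μ,σ) is μ + z_p·σ, with z_{0.06} = -1.555 and z_{0.82} = 0.9154.
Eliminate σ: μ = (z₂·x₁ − z₁·x₂)/(z₂ − z₁) = (0.9154·-0.14 − (-1.555)·-0.041)/2.47 = -0.078.
Then σ = (x₂ − x₁)/(z₂ − z₁) = (-0.041 − -0.14)/2.47 = 0.040.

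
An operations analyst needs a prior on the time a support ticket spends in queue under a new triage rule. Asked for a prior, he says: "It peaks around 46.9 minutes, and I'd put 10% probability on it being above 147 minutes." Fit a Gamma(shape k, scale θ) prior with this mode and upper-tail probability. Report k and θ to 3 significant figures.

Gamma(k,θ) with k>1 has mode (k−1)θ, so θ = 46.9/(k−1).
Need P(X < 147) = 0.9 with θ tied to k this way. Start at k = 2, θ = 46.9: P(X<147) ≈ 0.820.
Too low — raise k to concentrate. Iterating converges to k ≈ 2.45.
Then θ = 46.9/(2.45−1) ≈ 32.3.

k ≈ 2.45, θ ≈ 32.3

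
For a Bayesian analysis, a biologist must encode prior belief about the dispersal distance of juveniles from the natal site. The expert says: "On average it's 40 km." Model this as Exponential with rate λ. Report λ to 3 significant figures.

λ ≈ 0.025

Exponential mean = 1/λ, so λ = 1/40.0 = 0.025.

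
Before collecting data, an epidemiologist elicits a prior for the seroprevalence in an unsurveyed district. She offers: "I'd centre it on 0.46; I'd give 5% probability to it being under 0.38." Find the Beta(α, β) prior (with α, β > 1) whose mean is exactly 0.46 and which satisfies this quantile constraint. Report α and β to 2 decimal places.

With mean 0.46 fixed, write α = 0.46s, β = 0.54s where s = α+β.
Need P(θ < 0.38) = 0.05 under Beta(0.46s, 0.54s). Normal approximation: (q−m)/√(m(1−m)/s) ≈ z_{0.05} = -1.64, so s ≈ 0.46·0.54·(-1.64)²/(0.38−0.46)² = 105.0.
At s = 105.0: P(θ<0.38) ≈ 0.048. Adjusting to match 0.05 gives s ≈ 102.99.
So α = 0.46·102.99 ≈ 47.37, β = 0.54·102.99 ≈ 55.61.

α ≈ 47.37, β ≈ 55.61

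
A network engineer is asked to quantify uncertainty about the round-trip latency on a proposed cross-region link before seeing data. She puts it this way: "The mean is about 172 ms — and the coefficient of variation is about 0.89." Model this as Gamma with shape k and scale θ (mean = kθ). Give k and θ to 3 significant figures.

k ≈ 1.26, θ ≈ 136

For Gamma(k, scale θ): mean = kθ, variance = kθ², so CV = 1/√k.
CV = 0.89, hence k = 1/CV² = 1.26.
Then θ = mean/k = 172/1.26 = 136.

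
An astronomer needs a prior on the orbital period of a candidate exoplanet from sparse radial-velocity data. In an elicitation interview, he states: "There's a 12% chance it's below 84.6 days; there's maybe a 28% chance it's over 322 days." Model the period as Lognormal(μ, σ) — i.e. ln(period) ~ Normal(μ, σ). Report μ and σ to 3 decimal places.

If T ~ Lognormal(μ,σ) then ln T ~ Normal(μ,σ), so the p-quantile of ln T is μ + z_p·σ.
ln(84.6) = 4.438 and ln(322) = 5.775; z_{0.12} = -1.175, z_{0.72} = 0.5828.
σ = (5.775 − 4.438)/(0.5828 − (-1.175)) = 0.760.
μ = 4.438 − (-1.175)·0.760 = 5.331.

μ ≈ 5.331, σ ≈ 0.760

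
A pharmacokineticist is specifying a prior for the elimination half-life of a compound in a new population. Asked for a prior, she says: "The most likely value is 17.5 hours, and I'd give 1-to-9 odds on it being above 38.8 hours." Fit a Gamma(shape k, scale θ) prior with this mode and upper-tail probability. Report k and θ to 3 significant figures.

k ≈ 4.03, θ ≈ 5.77

Gamma(k,θ) with k>1 has mode (k−1)θ, so θ = 17.5/(k−1).
Need P(X < 38.8) = 0.9 with θ tied to k this way. Start at k = 2, θ = 17.5: P(X<38.8) ≈ 0.650.
Too low — raise k to concentrate. Iterating converges to k ≈ 4.03.
Then θ = 17.5/(4.03−1) ≈ 5.77.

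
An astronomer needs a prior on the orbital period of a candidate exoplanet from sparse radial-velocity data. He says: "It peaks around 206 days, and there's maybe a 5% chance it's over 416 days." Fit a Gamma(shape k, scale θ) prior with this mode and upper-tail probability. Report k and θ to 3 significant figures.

Gamma(k,θ) with k>1 has mode (k−1)θ, so θ = 206/(k−1).
Need P(X < 416) = 0.95 with θ tied to k this way. Start at k = 2, θ = 206: P(X<416) ≈ 0.599.
Too low — raise k to concentrate. Iterating converges to k ≈ 6.61.
Then θ = 206/(6.61−1) ≈ 36.7.

k ≈ 6.61, θ ≈ 36.7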